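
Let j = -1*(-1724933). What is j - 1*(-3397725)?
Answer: 5122658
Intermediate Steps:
j = 1724933
j - 1*(-3397725) = 1724933 - 1*(-3397725) = 1724933 + 3397725 = 5122658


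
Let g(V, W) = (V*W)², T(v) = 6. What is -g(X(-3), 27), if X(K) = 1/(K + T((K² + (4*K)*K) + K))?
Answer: -81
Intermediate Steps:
X(K) = 1/(6 + K) (X(K) = 1/(K + 6) = 1/(6 + K))
g(V, W) = V²*W²
-g(X(-3), 27) = -(1/(6 - 3))²*27² = -(1/3)²*729 = -(⅓)²*729 = -729/9 = -1*81 = -81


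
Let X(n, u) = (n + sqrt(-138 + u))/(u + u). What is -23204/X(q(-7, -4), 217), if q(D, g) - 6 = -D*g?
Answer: 221551792/405 + 10070536*sqrt(79)/405 ≈ 7.6805e+5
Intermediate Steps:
q(D, g) = 6 - D*g
X(n, u) = (n + sqrt(-138 + u))/(2*u) (X(n, u) = (n + sqrt(-138 + u))/((2*u)) = (n + sqrt(-138 + u))*(1/(2*u)) = (n + sqrt(-138 + u))/(2*u))
-23204/X(q(-7, -4), 217) = -23204*434/((6 - 1*(-7)*(-4)) + sqrt(-138 + 217)) = -23204*434/((6 - 28) + sqrt(79)) = -23204*434/(-22 + sqrt(79)) = -23204/(-11/217 + sqrt(79)/434)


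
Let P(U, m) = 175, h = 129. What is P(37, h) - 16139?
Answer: -15964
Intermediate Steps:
P(37, h) - 16139 = 175 - 16139 = -15964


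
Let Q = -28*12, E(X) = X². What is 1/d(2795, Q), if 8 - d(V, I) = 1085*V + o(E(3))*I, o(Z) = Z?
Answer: -1/3029543 ≈ -3.3008e-7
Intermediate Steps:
Q = -336
d(V, I) = 8 - 1085*V - 9*I (d(V, I) = 8 - (1085*V + 3²*I) = 8 - (1085*V + 9*I) = 8 - (9*I + 1085*V) = 8 + (-1085*V - 9*I) = 8 - 1085*V - 9*I)
1/d(2795, Q) = 1/(8 - 1085*2795 - 9*(-336)) = 1/(8 - 3032575 + 3024) = 1/(-3029543) = -1/3029543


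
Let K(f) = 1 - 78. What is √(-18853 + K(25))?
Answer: I*√18930 ≈ 137.59*I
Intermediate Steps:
K(f) = -77
√(-18853 + K(25)) = √(-18853 - 77) = √(-18930) = I*√18930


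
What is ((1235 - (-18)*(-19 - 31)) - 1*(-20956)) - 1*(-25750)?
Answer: 47041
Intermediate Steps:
((1235 - (-18)*(-19 - 31)) - 1*(-20956)) - 1*(-25750) = ((1235 - (-18)*(-50)) + 20956) + 25750 = ((1235 - 1*900) + 20956) + 25750 = ((1235 - 900) + 20956) + 25750 = (335 + 20956) + 25750 = 21291 + 25750 = 47041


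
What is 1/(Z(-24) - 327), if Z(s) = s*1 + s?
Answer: -1/375 ≈ -0.0026667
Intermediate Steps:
Z(s) = 2*s (Z(s) = s + s = 2*s)
1/(Z(-24) - 327) = 1/(2*(-24) - 327) = 1/(-48 - 327) = 1/(-375) = -1/375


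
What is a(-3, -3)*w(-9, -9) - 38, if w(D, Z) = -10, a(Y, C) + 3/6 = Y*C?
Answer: -123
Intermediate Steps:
a(Y, C) = -½ + C*Y (a(Y, C) = -½ + Y*C = -½ + C*Y)
a(-3, -3)*w(-9, -9) - 38 = (-½ - 3*(-3))*(-10) - 38 = (-½ + 9)*(-10) - 38 = (17/2)*(-10) - 38 = -85 - 38 = -123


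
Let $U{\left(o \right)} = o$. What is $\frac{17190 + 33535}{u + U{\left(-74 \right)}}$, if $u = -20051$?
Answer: $- \frac{2029}{805} \approx -2.5205$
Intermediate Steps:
$\frac{17190 + 33535}{u + U{\left(-74 \right)}} = \frac{17190 + 33535}{-20051 - 74} = \frac{50725}{-20125} = 50725 \left(- \frac{1}{20125}\right) = - \frac{2029}{805}$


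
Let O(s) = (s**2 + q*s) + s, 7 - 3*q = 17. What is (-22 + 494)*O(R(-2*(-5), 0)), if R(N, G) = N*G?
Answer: 0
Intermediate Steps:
q = -10/3 (q = 7/3 - 1/3*17 = 7/3 - 17/3 = -10/3 ≈ -3.3333)
R(N, G) = G*N
O(s) = s**2 - 7*s/3 (O(s) = (s**2 - 10*s/3) + s = s**2 - 7*s/3)
(-22 + 494)*O(R(-2*(-5), 0)) = (-22 + 494)*((0*(-2*(-5)))*(-7 + 3*(0*(-2*(-5))))/3) = 472*((0*10)*(-7 + 3*(0*10))/3) = 472*((1/3)*0*(-7 + 3*0)) = 472*((1/3)*0*(-7 + 0)) = 472*((1/3)*0*(-7)) = 472*0 = 0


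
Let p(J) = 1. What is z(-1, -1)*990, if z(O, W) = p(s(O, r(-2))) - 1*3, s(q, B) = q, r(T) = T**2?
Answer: -1980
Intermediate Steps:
z(O, W) = -2 (z(O, W) = 1 - 1*3 = 1 - 3 = -2)
z(-1, -1)*990 = -2*990 = -1980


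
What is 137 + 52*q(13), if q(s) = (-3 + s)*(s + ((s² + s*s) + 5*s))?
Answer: 216457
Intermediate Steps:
q(s) = (-3 + s)*(2*s² + 6*s) (q(s) = (-3 + s)*(s + ((s² + s²) + 5*s)) = (-3 + s)*(s + (2*s² + 5*s)) = (-3 + s)*(2*s² + 6*s))
137 + 52*q(13) = 137 + 52*(2*13*(-9 + 13²)) = 137 + 52*(2*13*(-9 + 169)) = 137 + 52*(2*13*160) = 137 + 52*4160 = 137 + 216320 = 216457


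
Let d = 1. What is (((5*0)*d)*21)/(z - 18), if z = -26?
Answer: 0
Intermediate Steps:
(((5*0)*d)*21)/(z - 18) = (((5*0)*1)*21)/(-26 - 18) = ((0*1)*21)/(-44) = (0*21)*(-1/44) = 0*(-1/44) = 0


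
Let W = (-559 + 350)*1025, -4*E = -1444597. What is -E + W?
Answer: -2301497/4 ≈ -5.7537e+5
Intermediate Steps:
E = 1444597/4 (E = -¼*(-1444597) = 1444597/4 ≈ 3.6115e+5)
W = -214225 (W = -209*1025 = -214225)
-E + W = -1*1444597/4 - 214225 = -1444597/4 - 214225 = -2301497/4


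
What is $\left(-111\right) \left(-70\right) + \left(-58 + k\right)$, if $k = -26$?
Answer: $7686$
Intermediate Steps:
$\left(-111\right) \left(-70\right) + \left(-58 + k\right) = \left(-111\right) \left(-70\right) - 84 = 7770 - 84 = 7686$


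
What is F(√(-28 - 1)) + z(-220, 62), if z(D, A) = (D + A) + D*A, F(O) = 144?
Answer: -13654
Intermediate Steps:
z(D, A) = A + D + A*D (z(D, A) = (A + D) + A*D = A + D + A*D)
F(√(-28 - 1)) + z(-220, 62) = 144 + (62 - 220 + 62*(-220)) = 144 + (62 - 220 - 13640) = 144 - 13798 = -13654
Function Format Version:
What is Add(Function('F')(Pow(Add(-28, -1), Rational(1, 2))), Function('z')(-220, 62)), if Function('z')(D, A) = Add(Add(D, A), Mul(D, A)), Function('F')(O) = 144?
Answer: -13654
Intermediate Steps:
Function('z')(D, A) = Add(A, D, Mul(A, D)) (Function('z')(D, A) = Add(Add(A, D), Mul(A, D)) = Add(A, D, Mul(A, D)))
Add(Function('F')(Pow(Add(-28, -1), Rational(1, 2))), Function('z')(-220, 62)) = Add(144, Add(62, -220, Mul(62, -220))) = Add(144, Add(62, -220, -13640)) = Add(144, -13798) = -13654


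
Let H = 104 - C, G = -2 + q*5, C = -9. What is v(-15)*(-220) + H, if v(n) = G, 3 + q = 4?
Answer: -547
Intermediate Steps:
q = 1 (q = -3 + 4 = 1)
G = 3 (G = -2 + 1*5 = -2 + 5 = 3)
H = 113 (H = 104 - 1*(-9) = 104 + 9 = 113)
v(n) = 3
v(-15)*(-220) + H = 3*(-220) + 113 = -660 + 113 = -547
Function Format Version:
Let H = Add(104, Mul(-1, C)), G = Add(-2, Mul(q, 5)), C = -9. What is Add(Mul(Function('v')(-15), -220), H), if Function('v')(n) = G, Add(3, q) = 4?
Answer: -547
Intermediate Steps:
q = 1 (q = Add(-3, 4) = 1)
G = 3 (G = Add(-2, Mul(1, 5)) = Add(-2, 5) = 3)
H = 113 (H = Add(104, Mul(-1, -9)) = Add(104, 9) = 113)
Function('v')(n) = 3
Add(Mul(Function('v')(-15), -220), H) = Add(Mul(3, -220), 113) = Add(-660, 113) = -547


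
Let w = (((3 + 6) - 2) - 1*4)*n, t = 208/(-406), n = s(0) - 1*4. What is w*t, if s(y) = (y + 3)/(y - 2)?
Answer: 1716/203 ≈ 8.4532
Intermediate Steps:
s(y) = (3 + y)/(-2 + y)
n = -11/2 (n = (3 + 0)/(-2 + 0) - 1*4 = 3/(-2) - 4 = -½*3 - 4 = -3/2 - 4 = -11/2 ≈ -5.5000)
t = -104/203 (t = 208*(-1/406) = -104/203 ≈ -0.51231)
w = -33/2 (w = (((3 + 6) - 2) - 1*4)*(-11/2) = ((9 - 2) - 4)*(-11/2) = (7 - 4)*(-11/2) = 3*(-11/2) = -33/2 ≈ -16.500)
w*t = -33/2*(-104/203) = 1716/203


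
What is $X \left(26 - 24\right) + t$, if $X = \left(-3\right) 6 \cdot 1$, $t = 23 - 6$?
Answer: $-19$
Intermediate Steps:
$t = 17$
$X = -18$ ($X = \left(-18\right) 1 = -18$)
$X \left(26 - 24\right) + t = - 18 \left(26 - 24\right) + 17 = \left(-18\right) 2 + 17 = -36 + 17 = -19$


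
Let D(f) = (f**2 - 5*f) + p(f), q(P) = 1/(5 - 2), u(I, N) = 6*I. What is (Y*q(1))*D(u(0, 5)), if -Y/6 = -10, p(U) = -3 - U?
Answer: -60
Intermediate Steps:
Y = 60 (Y = -6*(-10) = 60)
q(P) = 1/3
D(f) = -3 + f**2 - 6*f (D(f) = (f**2 - 5*f) + (-3 - f) = -3 + f**2 - 6*f)
(Y*q(1))*D(u(0, 5)) = (60*(1/3))*(-3 + (6*0)**2 - 36*0) = 20*(-3 + 0**2 - 6*0) = 20*(-3 + 0 + 0) = 20*(-3) = -60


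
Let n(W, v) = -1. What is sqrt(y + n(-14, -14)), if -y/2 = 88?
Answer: I*sqrt(177) ≈ 13.304*I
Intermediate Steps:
y = -176 (y = -2*88 = -176)
sqrt(y + n(-14, -14)) = sqrt(-176 - 1) = sqrt(-177) = I*sqrt(177)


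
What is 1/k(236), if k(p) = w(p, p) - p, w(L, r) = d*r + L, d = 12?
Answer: 1/2832 ≈ 0.00035311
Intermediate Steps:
w(L, r) = L + 12*r (w(L, r) = 12*r + L = L + 12*r)
k(p) = 12*p (k(p) = (p + 12*p) - p = 13*p - p = 12*p)
1/k(236) = 1/(12*236) = 1/2832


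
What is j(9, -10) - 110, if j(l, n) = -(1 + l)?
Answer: -120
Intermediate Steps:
j(l, n) = -1 - l
j(9, -10) - 110 = (-1 - 1*9) - 110 = (-1 - 9) - 110 = -10 - 110 = -120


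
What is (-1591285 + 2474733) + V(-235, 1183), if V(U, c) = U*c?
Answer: 605443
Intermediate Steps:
(-1591285 + 2474733) + V(-235, 1183) = (-1591285 + 2474733) - 235*1183 = 883448 - 278005 = 605443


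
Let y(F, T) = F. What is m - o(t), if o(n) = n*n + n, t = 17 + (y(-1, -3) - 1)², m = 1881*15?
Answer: 27753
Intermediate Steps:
m = 28215
t = 21 (t = 17 + (-1 - 1)² = 17 + (-2)² = 17 + 4 = 21)
o(n) = n + n² (o(n) = n² + n = n + n²)
m - o(t) = 28215 - 21*(1 + 21) = 28215 - 21*22 = 28215 - 1*462 = 28215 - 462 = 27753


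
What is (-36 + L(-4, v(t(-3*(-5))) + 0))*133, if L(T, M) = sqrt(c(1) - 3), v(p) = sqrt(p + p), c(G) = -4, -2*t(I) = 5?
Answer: -4788 + 133*I*sqrt(7) ≈ -4788.0 + 351.88*I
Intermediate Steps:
t(I) = -5/2 (t(I) = -1/2*5 = -5/2)
v(p) = sqrt(2)*sqrt(p) (v(p) = sqrt(2*p) = sqrt(2)*sqrt(p))
L(T, M) = I*sqrt(7) (L(T, M) = sqrt(-4 - 3) = sqrt(-7) = I*sqrt(7))
(-36 + L(-4, v(t(-3*(-5))) + 0))*133 = (-36 + I*sqrt(7))*133 = -4788 + 133*I*sqrt(7)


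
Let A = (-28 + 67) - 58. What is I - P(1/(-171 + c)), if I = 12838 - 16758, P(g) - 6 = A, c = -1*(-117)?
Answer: -3907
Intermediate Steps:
A = -19 (A = 39 - 58 = -19)
c = 117
P(g) = -13 (P(g) = 6 - 19 = -13)
I = -3920
I - P(1/(-171 + c)) = -3920 - 1*(-13) = -3920 + 13 = -3907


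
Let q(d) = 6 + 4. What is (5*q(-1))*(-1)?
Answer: -50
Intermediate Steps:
q(d) = 10
(5*q(-1))*(-1) = (5*10)*(-1) = 50*(-1) = -50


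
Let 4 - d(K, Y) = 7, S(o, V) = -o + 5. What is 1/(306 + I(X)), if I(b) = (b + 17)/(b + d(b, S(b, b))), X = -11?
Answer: 7/2139 ≈ 0.0032726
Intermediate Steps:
S(o, V) = 5 - o
d(K, Y) = -3 (d(K, Y) = 4 - 1*7 = 4 - 7 = -3)
I(b) = (17 + b)/(-3 + b) (I(b) = (b + 17)/(b - 3) = (17 + b)/(-3 + b))
1/(306 + I(X)) = 1/(306 + (17 - 11)/(-3 - 11)) = 1/(306 + 6/(-14)) = 1/(306 - 1/14*6) = 1/(306 - 3/7) = 1/(2139/7) = 7/2139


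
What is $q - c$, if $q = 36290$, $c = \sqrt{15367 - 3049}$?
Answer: $36290 - \sqrt{12318} \approx 36179.0$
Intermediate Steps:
$c = \sqrt{12318} \approx 110.99$
$q - c = 36290 - \sqrt{12318}$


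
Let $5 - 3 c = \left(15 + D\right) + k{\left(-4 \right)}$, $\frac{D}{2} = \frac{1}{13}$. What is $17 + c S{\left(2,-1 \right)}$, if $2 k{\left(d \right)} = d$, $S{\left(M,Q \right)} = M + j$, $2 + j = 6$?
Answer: $\frac{9}{13} \approx 0.69231$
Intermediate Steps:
$j = 4$ ($j = -2 + 6 = 4$)
$S{\left(M,Q \right)} = 4 + M$ ($S{\left(M,Q \right)} = M + 4 = 4 + M$)
$k{\left(d \right)} = \frac{d}{2}$
$D = \frac{2}{13} \approx 0.15385$
$c = - \frac{106}{39}$ ($c = \frac{5}{3} - \frac{\left(15 + \frac{2}{13}\right) + \frac{1}{2} \left(-4\right)}{3} = \frac{5}{3} - \frac{\frac{197}{13} - 2}{3} = \frac{5}{3} - \frac{57}{13} = - \frac{106}{39} \approx -2.7179$)
$17 + c S{\left(2,-1 \right)} = 17 - \frac{106 \left(4 + 2\right)}{39} = 17 - \frac{212}{13} = \frac{9}{13}$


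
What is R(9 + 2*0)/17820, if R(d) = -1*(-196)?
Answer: 49/4455 ≈ 0.010999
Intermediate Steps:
R(d) = 196
R(9 + 2*0)/17820 = 196/17820 = 196*(1/17820) = 49/4455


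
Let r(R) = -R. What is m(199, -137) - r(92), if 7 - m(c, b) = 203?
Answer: -104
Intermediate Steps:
m(c, b) = -196 (m(c, b) = 7 - 1*203 = 7 - 203 = -196)
m(199, -137) - r(92) = -196 - (-1)*92 = -196 - 1*(-92) = -196 + 92 = -104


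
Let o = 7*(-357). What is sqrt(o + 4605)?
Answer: 9*sqrt(26) ≈ 45.891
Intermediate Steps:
o = -2499
sqrt(o + 4605) = sqrt(-2499 + 4605) = sqrt(2106) = 9*sqrt(26)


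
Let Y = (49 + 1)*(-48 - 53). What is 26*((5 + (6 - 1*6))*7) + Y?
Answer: -4140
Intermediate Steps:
Y = -5050 (Y = 50*(-101) = -5050)
26*((5 + (6 - 1*6))*7) + Y = 26*((5 + (6 - 1*6))*7) - 5050 = 26*((5 + (6 - 6))*7) - 5050 = 26*((5 + 0)*7) - 5050 = 26*(5*7) - 5050 = 26*35 - 5050 = 910 - 5050 = -4140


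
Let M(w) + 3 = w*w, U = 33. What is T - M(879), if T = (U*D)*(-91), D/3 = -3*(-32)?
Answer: -1637502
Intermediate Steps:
D = 288 (D = 3*(-3*(-32)) = 3*96 = 288)
M(w) = -3 + w**2 (M(w) = -3 + w*w = -3 + w**2)
T = -864864 (T = (33*288)*(-91) = 9504*(-91) = -864864)
T - M(879) = -864864 - (-3 + 879**2) = -864864 - (-3 + 772641) = -864864 - 1*772638 = -864864 - 772638 = -1637502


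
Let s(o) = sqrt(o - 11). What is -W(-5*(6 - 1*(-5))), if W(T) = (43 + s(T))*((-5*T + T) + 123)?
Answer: -14749 - 343*I*sqrt(66) ≈ -14749.0 - 2786.5*I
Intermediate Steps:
s(o) = sqrt(-11 + o)
W(T) = (43 + sqrt(-11 + T))*(123 - 4*T) (W(T) = (43 + sqrt(-11 + T))*((-5*T + T) + 123) = (43 + sqrt(-11 + T))*(-4*T + 123) = (43 + sqrt(-11 + T))*(123 - 4*T))
-W(-5*(6 - 1*(-5))) = -(5289 - (-860)*(6 - 1*(-5)) + 123*sqrt(-11 - 5*(6 - 1*(-5))) - 4*(-5*(6 - 1*(-5)))*sqrt(-11 - 5*(6 - 1*(-5)))) = -(5289 - (-860)*(6 + 5) + 123*sqrt(-11 - 5*(6 + 5)) - 4*(-5*(6 + 5))*sqrt(-11 - 5*(6 + 5))) = -(5289 - (-860)*11 + 123*sqrt(-11 - 5*11) - 4*(-5*11)*sqrt(-11 - 5*11)) = -(5289 - 172*(-55) + 123*sqrt(-11 - 55) - 4*(-55)*sqrt(-11 - 55)) = -(5289 + 9460 + 123*sqrt(-66) - 4*(-55)*sqrt(-66)) = -(5289 + 9460 + 123*(I*sqrt(66)) - 4*(-55)*I*sqrt(66)) = -(5289 + 9460 + 123*I*sqrt(66) + 220*I*sqrt(66)) = -(14749 + 343*I*sqrt(66)) = -14749 - 343*I*sqrt(66)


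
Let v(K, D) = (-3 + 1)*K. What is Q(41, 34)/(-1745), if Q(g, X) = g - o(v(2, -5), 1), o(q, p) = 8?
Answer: -33/1745 ≈ -0.018911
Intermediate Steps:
v(K, D) = -2*K
Q(g, X) = -8 + g (Q(g, X) = g - 1*8 = g - 8 = -8 + g)
Q(41, 34)/(-1745) = (-8 + 41)/(-1745) = 33*(-1/1745) = -33/1745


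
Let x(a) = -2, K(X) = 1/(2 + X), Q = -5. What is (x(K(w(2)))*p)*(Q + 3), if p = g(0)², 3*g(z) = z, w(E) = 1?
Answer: 0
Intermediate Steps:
g(z) = z/3
p = 0 (p = ((⅓)*0)² = 0² = 0)
(x(K(w(2)))*p)*(Q + 3) = (-2*0)*(-5 + 3) = 0*(-2) = 0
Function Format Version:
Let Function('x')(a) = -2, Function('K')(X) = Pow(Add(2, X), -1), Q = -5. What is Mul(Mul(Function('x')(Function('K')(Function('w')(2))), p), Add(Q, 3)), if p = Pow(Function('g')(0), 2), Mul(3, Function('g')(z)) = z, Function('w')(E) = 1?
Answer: 0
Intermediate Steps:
Function('g')(z) = Mul(Rational(1, 3), z)
p = 0 (p = Pow(Mul(Rational(1, 3), 0), 2) = Pow(0, 2) = 0)
Mul(Mul(Function('x')(Function('K')(Function('w')(2))), p), Add(Q, 3)) = Mul(Mul(-2, 0), Add(-5, 3)) = Mul(0, -2) = 0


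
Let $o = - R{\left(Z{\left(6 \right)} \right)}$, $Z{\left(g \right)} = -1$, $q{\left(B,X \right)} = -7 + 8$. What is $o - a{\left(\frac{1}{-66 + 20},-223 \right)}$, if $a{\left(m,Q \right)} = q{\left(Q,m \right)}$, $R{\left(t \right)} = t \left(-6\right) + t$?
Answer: $-6$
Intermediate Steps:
$q{\left(B,X \right)} = 1$
$R{\left(t \right)} = - 5 t$ ($R{\left(t \right)} = - 6 t + t = - 5 t$)
$a{\left(m,Q \right)} = 1$
$o = -5$ ($o = - \left(-5\right) \left(-1\right) = \left(-1\right) 5 = -5$)
$o - a{\left(\frac{1}{-66 + 20},-223 \right)} = -5 - 1 = -6$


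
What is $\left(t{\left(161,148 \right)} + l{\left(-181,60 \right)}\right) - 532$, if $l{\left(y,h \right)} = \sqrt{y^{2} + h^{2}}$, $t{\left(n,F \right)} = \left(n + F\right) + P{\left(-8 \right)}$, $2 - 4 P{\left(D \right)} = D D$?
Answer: $- \frac{477}{2} + \sqrt{36361} \approx -47.814$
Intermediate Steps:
$P{\left(D \right)} = \frac{1}{2} - \frac{D^{2}}{4}$ ($P{\left(D \right)} = \frac{1}{2} - \frac{D D}{4} = \frac{1}{2} - \frac{D^{2}}{4}$)
$t{\left(n,F \right)} = - \frac{31}{2} + F + n$ ($t{\left(n,F \right)} = \left(n + F\right) + \left(\frac{1}{2} - \frac{\left(-8\right)^{2}}{4}\right) = \left(F + n\right) + \left(\frac{1}{2} - 16\right) = \left(F + n\right) - \frac{31}{2} = - \frac{31}{2} + F + n$)
$l{\left(y,h \right)} = \sqrt{h^{2} + y^{2}}$
$\left(t{\left(161,148 \right)} + l{\left(-181,60 \right)}\right) - 532 = \left(\left(- \frac{31}{2} + 148 + 161\right) + \sqrt{60^{2} + \left(-181\right)^{2}}\right) - 532 = \left(\frac{587}{2} + \sqrt{3600 + 32761}\right) - 532 = \left(\frac{587}{2} + \sqrt{36361}\right) - 532 = - \frac{477}{2} + \sqrt{36361}$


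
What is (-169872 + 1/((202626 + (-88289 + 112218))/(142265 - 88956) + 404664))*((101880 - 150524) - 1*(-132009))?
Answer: -305495784248773668895/21572459731 ≈ -1.4161e+10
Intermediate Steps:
(-169872 + 1/((202626 + (-88289 + 112218))/(142265 - 88956) + 404664))*((101880 - 150524) - 1*(-132009)) = (-169872 + 1/((202626 + 23929)/53309 + 404664))*(-48644 + 132009) = (-169872 + 1/(226555*(1/53309) + 404664))*83365 = (-169872 + 1/(226555/53309 + 404664))*83365 = (-169872 + 1/(21572459731/53309))*83365 = (-169872 + 53309/21572459731)*83365 = -3664556879371123/21572459731*83365 = -305495784248773668895/21572459731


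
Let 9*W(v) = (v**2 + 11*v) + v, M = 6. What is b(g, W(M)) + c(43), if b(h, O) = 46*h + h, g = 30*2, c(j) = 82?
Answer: 2902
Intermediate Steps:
g = 60
W(v) = v**2/9 + 4*v/3 (W(v) = ((v**2 + 11*v) + v)/9 = (v**2 + 12*v)/9 = v**2/9 + 4*v/3)
b(h, O) = 47*h
b(g, W(M)) + c(43) = 47*60 + 82 = 2820 + 82 = 2902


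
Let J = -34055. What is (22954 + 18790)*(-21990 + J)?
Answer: -2339542480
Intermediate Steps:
(22954 + 18790)*(-21990 + J) = (22954 + 18790)*(-21990 - 34055) = 41744*(-56045) = -2339542480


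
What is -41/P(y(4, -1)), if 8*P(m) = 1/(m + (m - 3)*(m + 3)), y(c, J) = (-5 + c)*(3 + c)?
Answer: -10824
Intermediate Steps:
P(m) = 1/(8*(m + (-3 + m)*(3 + m))) (P(m) = 1/(8*(m + (m - 3)*(m + 3))) = 1/(8*(m + (-3 + m)*(3 + m))))
-41/P(y(4, -1)) = -(-5248 + 328*(-15 + 4**2 - 2*4)**2) = -(-5248 + 328*(-15 + 16 - 8)**2) = -41/(1/(8*(-9 - 7 + (-7)**2))) = -41/(1/(8*(-9 - 7 + 49))) = -41/((1/8)/33) = -41/((1/8)*(1/33)) = -41/1/264 = -41*264 = -10824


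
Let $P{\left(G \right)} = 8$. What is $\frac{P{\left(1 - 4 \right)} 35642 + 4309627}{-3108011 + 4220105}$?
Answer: $\frac{4594763}{1112094} \approx 4.1316$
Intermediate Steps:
$\frac{P{\left(1 - 4 \right)} 35642 + 4309627}{-3108011 + 4220105} = \frac{8 \cdot 35642 + 4309627}{-3108011 + 4220105} = \frac{285136 + 4309627}{1112094} = 4594763 \cdot \frac{1}{1112094} = \frac{4594763}{1112094}$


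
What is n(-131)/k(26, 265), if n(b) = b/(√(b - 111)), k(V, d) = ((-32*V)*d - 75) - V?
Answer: -131*I*√2/4852782 ≈ -3.8176e-5*I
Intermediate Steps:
k(V, d) = -75 - V - 32*V*d (k(V, d) = (-32*V*d - 75) - V = (-75 - 32*V*d) - V = -75 - V - 32*V*d)
n(b) = b/√(-111 + b) (n(b) = b/(√(-111 + b)) = b/√(-111 + b))
n(-131)/k(26, 265) = (-131/√(-111 - 131))/(-75 - 1*26 - 32*26*265) = (-(-131)*I*√2/22)/(-75 - 26 - 220480) = -(-131)*I*√2/22/(-220581) = (131*I*√2/22)*(-1/220581) = -131*I*√2/4852782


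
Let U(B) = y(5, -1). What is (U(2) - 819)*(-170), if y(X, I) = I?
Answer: 139400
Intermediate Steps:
U(B) = -1
(U(2) - 819)*(-170) = (-1 - 819)*(-170) = -820*(-170) = 139400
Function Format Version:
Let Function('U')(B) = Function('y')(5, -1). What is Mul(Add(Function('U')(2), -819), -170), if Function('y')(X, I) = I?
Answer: 139400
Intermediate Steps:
Function('U')(B) = -1
Mul(Add(Function('U')(2), -819), -170) = Mul(Add(-1, -819), -170) = Mul(-820, -170) = 139400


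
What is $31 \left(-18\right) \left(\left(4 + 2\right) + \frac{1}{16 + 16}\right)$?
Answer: $- \frac{53847}{16} \approx -3365.4$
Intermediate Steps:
$31 \left(-18\right) \left(\left(4 + 2\right) + \frac{1}{16 + 16}\right) = - 558 \left(6 + \frac{1}{32}\right) = \left(-558\right) \frac{193}{32} = - \frac{53847}{16}$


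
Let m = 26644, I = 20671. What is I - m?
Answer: -5973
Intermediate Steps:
I - m = 20671 - 1*26644 = 20671 - 26644 = -5973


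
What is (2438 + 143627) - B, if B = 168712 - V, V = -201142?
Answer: -223789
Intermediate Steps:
B = 369854 (B = 168712 - 1*(-201142) = 168712 + 201142 = 369854)
(2438 + 143627) - B = (2438 + 143627) - 1*369854 = 146065 - 369854 = -223789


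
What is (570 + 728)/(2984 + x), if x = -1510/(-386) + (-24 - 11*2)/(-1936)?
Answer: 242497552/558218095 ≈ 0.43441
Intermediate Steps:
x = 735279/186824 (x = -1510*(-1/386) + (-24 - 22)*(-1/1936) = 755/193 - 46*(-1/1936) = 755/193 + 23/968 = 735279/186824 ≈ 3.9357)
(570 + 728)/(2984 + x) = (570 + 728)/(2984 + 735279/186824) = 1298/(558218095/186824) = 1298*(186824/558218095) = 242497552/558218095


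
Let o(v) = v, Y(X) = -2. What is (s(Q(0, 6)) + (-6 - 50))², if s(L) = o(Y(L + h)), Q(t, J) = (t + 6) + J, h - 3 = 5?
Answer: 3364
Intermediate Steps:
h = 8 (h = 3 + 5 = 8)
Q(t, J) = 6 + J + t (Q(t, J) = (6 + t) + J = 6 + J + t)
s(L) = -2
(s(Q(0, 6)) + (-6 - 50))² = (-2 + (-6 - 50))² = (-2 - 56)² = (-58)² = 3364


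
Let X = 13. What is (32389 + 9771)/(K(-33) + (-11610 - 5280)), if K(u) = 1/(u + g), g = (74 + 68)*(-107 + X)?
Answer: -564142960/226005091 ≈ -2.4962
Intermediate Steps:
g = -13348 (g = (74 + 68)*(-107 + 13) = 142*(-94) = -13348)
K(u) = 1/(-13348 + u) (K(u) = 1/(u - 13348) = 1/(-13348 + u))
(32389 + 9771)/(K(-33) + (-11610 - 5280)) = (32389 + 9771)/(1/(-13348 - 33) + (-11610 - 5280)) = 42160/(1/(-13381) - 16890) = 42160/(-1/13381 - 16890) = 42160/(-226005091/13381) = 42160*(-13381/226005091) = -564142960/226005091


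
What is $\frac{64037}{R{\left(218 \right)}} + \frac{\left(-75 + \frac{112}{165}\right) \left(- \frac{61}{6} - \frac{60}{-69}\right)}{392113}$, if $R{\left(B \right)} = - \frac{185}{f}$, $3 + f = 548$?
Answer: $- \frac{62320616865292457}{330351281370} \approx -1.8865 \cdot 10^{5}$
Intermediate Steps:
$f = 545$ ($f = -3 + 548 = 545$)
$R{\left(B \right)} = - \frac{37}{109}$ ($R{\left(B \right)} = - \frac{185}{545} = \left(-185\right) \frac{1}{545} = - \frac{37}{109}$)
$\frac{64037}{R{\left(218 \right)}} + \frac{\left(-75 + \frac{112}{165}\right) \left(- \frac{61}{6} - \frac{60}{-69}\right)}{392113} = \frac{64037}{- \frac{37}{109}} + \frac{\left(-75 + \frac{112}{165}\right) \left(- \frac{61}{6} - \frac{60}{-69}\right)}{392113} = 64037 \left(- \frac{109}{37}\right) + \left(-75 + 112 \cdot \frac{1}{165}\right) \left(\left(-61\right) \frac{1}{6} - - \frac{20}{23}\right) \frac{1}{392113} = - \frac{6980033}{37} + \left(-75 + \frac{112}{165}\right) \left(- \frac{61}{6} + \frac{20}{23}\right) \frac{1}{392113} = - \frac{6980033}{37} + \left(- \frac{12263}{165}\right) \left(- \frac{1283}{138}\right) \frac{1}{392113} = - \frac{6980033}{37} + \frac{15733429}{22770} \cdot \frac{1}{392113} = - \frac{6980033}{37} + \frac{15733429}{8928413010} = - \frac{62320616865292457}{330351281370}$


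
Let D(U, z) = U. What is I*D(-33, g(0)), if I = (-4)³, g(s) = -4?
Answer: 2112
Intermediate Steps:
I = -64
I*D(-33, g(0)) = -64*(-33) = 2112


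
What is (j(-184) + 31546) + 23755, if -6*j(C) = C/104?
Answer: 4313501/78 ≈ 55301.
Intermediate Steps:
j(C) = -C/624 (j(C) = -C/(6*104) = -C/624)
(j(-184) + 31546) + 23755 = (-1/624*(-184) + 31546) + 23755 = (23/78 + 31546) + 23755 = 2460611/78 + 23755 = 4313501/78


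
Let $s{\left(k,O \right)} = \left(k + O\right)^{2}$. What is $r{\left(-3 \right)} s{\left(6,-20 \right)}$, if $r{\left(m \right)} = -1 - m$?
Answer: $392$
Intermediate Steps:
$s{\left(k,O \right)} = \left(O + k\right)^{2}$
$r{\left(-3 \right)} s{\left(6,-20 \right)} = \left(-1 - -3\right) \left(-20 + 6\right)^{2} = \left(-1 + 3\right) \left(-14\right)^{2} = 2 \cdot 196 = 392$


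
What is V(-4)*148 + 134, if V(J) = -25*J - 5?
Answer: 14194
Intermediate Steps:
V(J) = -5 - 25*J
V(-4)*148 + 134 = (-5 - 25*(-4))*148 + 134 = (-5 + 100)*148 + 134 = 95*148 + 134 = 14060 + 134 = 14194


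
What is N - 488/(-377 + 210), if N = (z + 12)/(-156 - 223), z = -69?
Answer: 194471/63293 ≈ 3.0726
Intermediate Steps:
N = 57/379 (N = (-69 + 12)/(-156 - 223) = -57/(-379) = -57*(-1/379) = 57/379 ≈ 0.15040)
N - 488/(-377 + 210) = 57/379 - 488/(-377 + 210) = 57/379 - 488/(-167) = 57/379 - 1/167*(-488) = 57/379 + 488/167 = 194471/63293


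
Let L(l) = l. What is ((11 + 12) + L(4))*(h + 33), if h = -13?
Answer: 540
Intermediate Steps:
((11 + 12) + L(4))*(h + 33) = ((11 + 12) + 4)*(-13 + 33) = (23 + 4)*20 = 27*20 = 540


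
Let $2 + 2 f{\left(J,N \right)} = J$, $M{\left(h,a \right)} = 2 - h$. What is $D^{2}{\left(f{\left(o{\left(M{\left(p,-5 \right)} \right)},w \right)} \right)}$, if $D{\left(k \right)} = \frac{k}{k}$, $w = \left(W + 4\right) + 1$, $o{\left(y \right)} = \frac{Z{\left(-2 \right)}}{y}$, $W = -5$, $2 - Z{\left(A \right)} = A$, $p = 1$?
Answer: $1$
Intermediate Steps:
$Z{\left(A \right)} = 2 - A$
$o{\left(y \right)} = \frac{4}{y}$ ($o{\left(y \right)} = \frac{2 - -2}{y} = \frac{2 + 2}{y} = \frac{4}{y}$)
$w = 0$ ($w = \left(-5 + 4\right) + 1 = -1 + 1 = 0$)
$f{\left(J,N \right)} = -1 + \frac{J}{2}$
$D{\left(k \right)} = 1$
$D^{2}{\left(f{\left(o{\left(M{\left(p,-5 \right)} \right)},w \right)} \right)} = 1^{2} = 1$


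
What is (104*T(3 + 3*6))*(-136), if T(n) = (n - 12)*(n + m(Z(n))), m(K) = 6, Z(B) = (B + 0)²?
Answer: -3436992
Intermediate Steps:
Z(B) = B²
T(n) = (-12 + n)*(6 + n) (T(n) = (n - 12)*(n + 6) = (-12 + n)*(6 + n))
(104*T(3 + 3*6))*(-136) = (104*(-72 + (3 + 3*6)² - 6*(3 + 3*6)))*(-136) = (104*(-72 + (3 + 18)² - 6*(3 + 18)))*(-136) = (104*(-72 + 21² - 6*21))*(-136) = (104*(-72 + 441 - 126))*(-136) = (104*243)*(-136) = 25272*(-136) = -3436992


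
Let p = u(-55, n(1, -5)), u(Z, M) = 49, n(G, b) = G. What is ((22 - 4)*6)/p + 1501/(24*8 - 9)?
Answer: 93313/8967 ≈ 10.406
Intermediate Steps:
p = 49
((22 - 4)*6)/p + 1501/(24*8 - 9) = ((22 - 4)*6)/49 + 1501/(24*8 - 9) = (18*6)*(1/49) + 1501/(192 - 9) = 108*(1/49) + 1501/183 = 108/49 + 1501*(1/183) = 108/49 + 1501/183 = 93313/8967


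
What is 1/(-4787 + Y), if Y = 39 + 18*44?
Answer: -1/3956 ≈ -0.00025278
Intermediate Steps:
Y = 831 (Y = 39 + 792 = 831)
1/(-4787 + Y) = 1/(-4787 + 831) = 1/(-3956) = -1/3956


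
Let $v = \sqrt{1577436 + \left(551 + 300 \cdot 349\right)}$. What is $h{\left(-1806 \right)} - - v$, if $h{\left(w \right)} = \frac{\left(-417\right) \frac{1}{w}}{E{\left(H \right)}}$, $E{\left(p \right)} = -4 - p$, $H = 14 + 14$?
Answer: $- \frac{139}{19264} + \sqrt{1682687} \approx 1297.2$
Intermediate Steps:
$H = 28$
$h{\left(w \right)} = \frac{417}{32 w}$ ($h{\left(w \right)} = \frac{\left(-417\right) \frac{1}{w}}{-4 - 28} = \frac{\left(-417\right) \frac{1}{w}}{-32} = - \frac{417}{w} \left(- \frac{1}{32}\right) = \frac{417}{32 w}$)
$v = \sqrt{1682687}$ ($v = \sqrt{1577436 + \left(551 + 104700\right)} = \sqrt{1577436 + 105251} = \sqrt{1682687} \approx 1297.2$)
$h{\left(-1806 \right)} - - v = \frac{417}{32 \left(-1806\right)} - - \sqrt{1682687} = \frac{417}{32} \left(- \frac{1}{1806}\right) + \sqrt{1682687} = - \frac{139}{19264} + \sqrt{1682687}$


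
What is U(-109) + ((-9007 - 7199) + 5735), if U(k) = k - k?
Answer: -10471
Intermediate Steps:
U(k) = 0
U(-109) + ((-9007 - 7199) + 5735) = 0 + ((-9007 - 7199) + 5735) = 0 + (-16206 + 5735) = 0 - 10471 = -10471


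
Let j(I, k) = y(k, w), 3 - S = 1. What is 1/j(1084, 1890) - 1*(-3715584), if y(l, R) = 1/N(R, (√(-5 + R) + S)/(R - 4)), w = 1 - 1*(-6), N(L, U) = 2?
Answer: 3715586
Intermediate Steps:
S = 2 (S = 3 - 1*1 = 3 - 1 = 2)
w = 7 (w = 1 + 6 = 7)
y(l, R) = ½ (y(l, R) = 1/2 = ½)
j(I, k) = ½
1/j(1084, 1890) - 1*(-3715584) = 1/(½) - 1*(-3715584) = 2 + 3715584 = 3715586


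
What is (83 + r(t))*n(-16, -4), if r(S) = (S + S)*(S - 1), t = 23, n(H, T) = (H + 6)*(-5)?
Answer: 54750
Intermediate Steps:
n(H, T) = -30 - 5*H (n(H, T) = (6 + H)*(-5) = -30 - 5*H)
r(S) = 2*S*(-1 + S) (r(S) = (2*S)*(-1 + S) = 2*S*(-1 + S))
(83 + r(t))*n(-16, -4) = (83 + 2*23*(-1 + 23))*(-30 - 5*(-16)) = (83 + 2*23*22)*(-30 + 80) = (83 + 1012)*50 = 1095*50 = 54750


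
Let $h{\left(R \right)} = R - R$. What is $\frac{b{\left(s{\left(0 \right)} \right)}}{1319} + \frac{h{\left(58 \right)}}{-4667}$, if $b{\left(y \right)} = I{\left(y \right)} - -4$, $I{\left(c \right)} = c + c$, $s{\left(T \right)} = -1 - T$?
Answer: $\frac{2}{1319} \approx 0.0015163$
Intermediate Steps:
$h{\left(R \right)} = 0$
$I{\left(c \right)} = 2 c$
$b{\left(y \right)} = 4 + 2 y$ ($b{\left(y \right)} = 2 y - -4 = 2 y + 4 = 4 + 2 y$)
$\frac{b{\left(s{\left(0 \right)} \right)}}{1319} + \frac{h{\left(58 \right)}}{-4667} = \frac{4 + 2 \left(-1 - 0\right)}{1319} + \frac{0}{-4667} = \left(4 + 2 \left(-1 + 0\right)\right) \frac{1}{1319} + 0 \left(- \frac{1}{4667}\right) = \left(4 + 2 \left(-1\right)\right) \frac{1}{1319} + 0 = \left(4 - 2\right) \frac{1}{1319} + 0 = 2 \cdot \frac{1}{1319} + 0 = \frac{2}{1319} + 0 = \frac{2}{1319}$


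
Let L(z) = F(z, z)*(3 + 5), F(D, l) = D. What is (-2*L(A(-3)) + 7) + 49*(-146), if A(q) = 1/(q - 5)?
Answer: -7145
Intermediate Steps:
A(q) = 1/(-5 + q)
L(z) = 8*z (L(z) = z*(3 + 5) = z*8 = 8*z)
(-2*L(A(-3)) + 7) + 49*(-146) = (-16/(-5 - 3) + 7) + 49*(-146) = (-16/(-8) + 7) - 7154 = (-16*(-1)/8 + 7) - 7154 = (-2*(-1) + 7) - 7154 = (2 + 7) - 7154 = 9 - 7154 = -7145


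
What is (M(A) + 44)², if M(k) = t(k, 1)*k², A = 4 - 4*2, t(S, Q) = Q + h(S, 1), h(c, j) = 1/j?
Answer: 5776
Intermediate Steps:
t(S, Q) = 1 + Q (t(S, Q) = Q + 1/1 = Q + 1 = 1 + Q)
A = -4 (A = 4 - 8 = -4)
M(k) = 2*k² (M(k) = (1 + 1)*k² = 2*k²)
(M(A) + 44)² = (2*(-4)² + 44)² = (2*16 + 44)² = (32 + 44)² = 76² = 5776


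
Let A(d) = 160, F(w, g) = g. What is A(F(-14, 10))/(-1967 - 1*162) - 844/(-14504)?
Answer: -130941/7719754 ≈ -0.016962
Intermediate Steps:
A(F(-14, 10))/(-1967 - 1*162) - 844/(-14504) = 160/(-1967 - 1*162) - 844/(-14504) = 160/(-1967 - 162) - 844*(-1/14504) = 160/(-2129) + 211/3626 = 160*(-1/2129) + 211/3626 = -160/2129 + 211/3626 = -130941/7719754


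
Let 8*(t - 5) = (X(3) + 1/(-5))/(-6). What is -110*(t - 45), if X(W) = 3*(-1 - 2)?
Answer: 52547/12 ≈ 4378.9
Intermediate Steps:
X(W) = -9 (X(W) = 3*(-3) = -9)
t = 623/120 (t = 5 + ((-9 + 1/(-5))/(-6))/8 = 5 + (-(-9 - ⅕)/6)/8 = 5 + (-⅙*(-46/5))/8 = 5 + (⅛)*(23/15) = 5 + 23/120 = 623/120 ≈ 5.1917)
-110*(t - 45) = -110*(623/120 - 45) = -110*(-4777/120) = 52547/12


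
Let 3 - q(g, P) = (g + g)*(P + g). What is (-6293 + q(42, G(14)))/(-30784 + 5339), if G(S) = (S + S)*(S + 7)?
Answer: 11842/5089 ≈ 2.3270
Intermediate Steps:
G(S) = 2*S*(7 + S) (G(S) = (2*S)*(7 + S) = 2*S*(7 + S))
q(g, P) = 3 - 2*g*(P + g) (q(g, P) = 3 - (g + g)*(P + g) = 3 - 2*g*(P + g))
(-6293 + q(42, G(14)))/(-30784 + 5339) = (-6293 + (3 - 2*42² - 2*2*14*(7 + 14)*42))/(-30784 + 5339) = (-6293 + (3 - 2*1764 - 2*2*14*21*42))/(-25445) = (-6293 + (3 - 3528 - 2*588*42))*(-1/25445) = (-6293 + (3 - 3528 - 49392))*(-1/25445) = (-6293 - 52917)*(-1/25445) = -59210*(-1/25445) = 11842/5089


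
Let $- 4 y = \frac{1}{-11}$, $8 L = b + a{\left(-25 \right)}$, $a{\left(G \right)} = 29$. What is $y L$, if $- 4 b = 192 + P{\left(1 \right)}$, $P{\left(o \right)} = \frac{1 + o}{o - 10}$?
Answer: $- \frac{31}{576} \approx -0.053819$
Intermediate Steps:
$P{\left(o \right)} = \frac{1 + o}{-10 + o}$
$b = - \frac{863}{18}$ ($b = - \frac{192 + \frac{1 + 1}{-10 + 1}}{4} = - \frac{192 + \frac{1}{-9} \cdot 2}{4} = - \frac{192 - \frac{2}{9}}{4} = \left(- \frac{1}{4}\right) \frac{1726}{9} = - \frac{863}{18} \approx -47.944$)
$L = - \frac{341}{144}$ ($L = \frac{- \frac{863}{18} + 29}{8} = \frac{1}{8} \left(- \frac{341}{18}\right) = - \frac{341}{144} \approx -2.3681$)
$y = \frac{1}{44}$ ($y = - \frac{1}{4 \left(-11\right)} = \left(- \frac{1}{4}\right) \left(- \frac{1}{11}\right) = \frac{1}{44} \approx 0.022727$)
$y L = \frac{1}{44} \left(- \frac{341}{144}\right) = - \frac{31}{576}$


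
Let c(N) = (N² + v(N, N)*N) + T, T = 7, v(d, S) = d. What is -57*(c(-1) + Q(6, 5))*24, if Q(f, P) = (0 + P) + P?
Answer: -25992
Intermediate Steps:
Q(f, P) = 2*P (Q(f, P) = P + P = 2*P)
c(N) = 7 + 2*N² (c(N) = (N² + N*N) + 7 = (N² + N²) + 7 = 2*N² + 7 = 7 + 2*N²)
-57*(c(-1) + Q(6, 5))*24 = -57*((7 + 2*(-1)²) + 2*5)*24 = -57*((7 + 2*1) + 10)*24 = -57*((7 + 2) + 10)*24 = -57*(9 + 10)*24 = -57*19*24 = -1083*24 = -25992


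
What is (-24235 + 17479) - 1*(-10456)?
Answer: 3700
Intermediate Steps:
(-24235 + 17479) - 1*(-10456) = -6756 + 10456 = 3700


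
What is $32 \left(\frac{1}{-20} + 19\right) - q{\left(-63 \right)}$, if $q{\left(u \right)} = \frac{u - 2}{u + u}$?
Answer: $\frac{381707}{630} \approx 605.88$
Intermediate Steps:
$q{\left(u \right)} = \frac{-2 + u}{2 u}$
$32 \left(\frac{1}{-20} + 19\right) - q{\left(-63 \right)} = 32 \left(\frac{1}{-20} + 19\right) - \frac{-2 - 63}{2 \left(-63\right)} = 32 \left(- \frac{1}{20} + 19\right) - \frac{1}{2} \left(- \frac{1}{63}\right) \left(-65\right) = 32 \cdot \frac{379}{20} - \frac{65}{126} = \frac{3032}{5} - \frac{65}{126} = \frac{381707}{630}$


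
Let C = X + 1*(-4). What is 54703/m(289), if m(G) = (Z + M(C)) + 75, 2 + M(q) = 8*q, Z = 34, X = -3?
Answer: 54703/51 ≈ 1072.6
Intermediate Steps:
C = -7 (C = -3 + 1*(-4) = -3 - 4 = -7)
M(q) = -2 + 8*q
m(G) = 51 (m(G) = (34 + (-2 + 8*(-7))) + 75 = (34 + (-2 - 56)) + 75 = (34 - 58) + 75 = -24 + 75 = 51)
54703/m(289) = 54703/51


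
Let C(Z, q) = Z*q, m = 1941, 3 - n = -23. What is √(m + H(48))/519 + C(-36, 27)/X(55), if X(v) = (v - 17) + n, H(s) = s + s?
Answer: -243/16 + √2037/519 ≈ -15.101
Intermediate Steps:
n = 26 (n = 3 - 1*(-23) = 3 + 23 = 26)
H(s) = 2*s
X(v) = 9 + v (X(v) = (v - 17) + 26 = (-17 + v) + 26 = 9 + v)
√(m + H(48))/519 + C(-36, 27)/X(55) = √(1941 + 2*48)/519 + (-36*27)/(9 + 55) = √(1941 + 96)*(1/519) - 972/64 = √2037*(1/519) - 972*1/64 = √2037/519 - 243/16 = -243/16 + √2037/519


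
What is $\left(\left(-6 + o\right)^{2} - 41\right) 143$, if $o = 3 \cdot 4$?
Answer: $-715$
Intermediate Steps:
$o = 12$
$\left(\left(-6 + o\right)^{2} - 41\right) 143 = \left(\left(-6 + 12\right)^{2} - 41\right) 143 = \left(6^{2} - 41\right) 143 = \left(36 - 41\right) 143 = \left(-5\right) 143 = -715$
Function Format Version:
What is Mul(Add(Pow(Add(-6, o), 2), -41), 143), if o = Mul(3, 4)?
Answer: -715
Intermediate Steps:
o = 12
Mul(Add(Pow(Add(-6, o), 2), -41), 143) = Mul(Add(Pow(Add(-6, 12), 2), -41), 143) = Mul(Add(Pow(6, 2), -41), 143) = Mul(Add(36, -41), 143) = Mul(-5, 143) = -715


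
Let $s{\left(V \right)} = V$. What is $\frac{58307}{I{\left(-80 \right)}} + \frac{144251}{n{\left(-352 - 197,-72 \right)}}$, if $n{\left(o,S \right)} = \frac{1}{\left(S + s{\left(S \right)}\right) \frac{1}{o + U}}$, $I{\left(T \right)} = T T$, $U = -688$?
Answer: $\frac{133013847359}{7916800} \approx 16801.0$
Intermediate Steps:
$I{\left(T \right)} = T^{2}$
$n{\left(o,S \right)} = \frac{-688 + o}{2 S}$ ($n{\left(o,S \right)} = \frac{1}{\left(S + S\right) \frac{1}{o - 688}} = \frac{1}{2 S \frac{1}{-688 + o}} = \frac{-688 + o}{2 S}$)
$\frac{58307}{I{\left(-80 \right)}} + \frac{144251}{n{\left(-352 - 197,-72 \right)}} = \frac{58307}{\left(-80\right)^{2}} + \frac{144251}{\frac{1}{2} \frac{1}{-72} \left(-688 - 549\right)} = \frac{58307}{6400} + \frac{144251}{\frac{1}{2} \left(- \frac{1}{72}\right) \left(-688 - 549\right)} = 58307 \cdot \frac{1}{6400} + \frac{144251}{\frac{1}{2} \left(- \frac{1}{72}\right) \left(-688 - 549\right)} = \frac{58307}{6400} + \frac{144251}{\frac{1}{2} \left(- \frac{1}{72}\right) \left(-1237\right)} = \frac{58307}{6400} + \frac{144251}{\frac{1237}{144}} = \frac{58307}{6400} + 144251 \cdot \frac{144}{1237} = \frac{58307}{6400} + \frac{20772144}{1237} = \frac{133013847359}{7916800}$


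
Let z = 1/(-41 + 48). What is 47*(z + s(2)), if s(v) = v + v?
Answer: 1363/7 ≈ 194.71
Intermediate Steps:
z = 1/7 ≈ 0.14286
s(v) = 2*v
47*(z + s(2)) = 47*(1/7 + 2*2) = 47*(1/7 + 4) = 47*(29/7) = 1363/7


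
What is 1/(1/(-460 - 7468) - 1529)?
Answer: -7928/12121913 ≈ -0.00065402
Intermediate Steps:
1/(1/(-460 - 7468) - 1529) = 1/(1/(-7928) - 1529) = 1/(-1/7928 - 1529) = 1/(-12121913/7928) = -7928/12121913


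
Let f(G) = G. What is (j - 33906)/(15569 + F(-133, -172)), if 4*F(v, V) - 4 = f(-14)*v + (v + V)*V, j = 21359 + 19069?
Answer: 13044/58301 ≈ 0.22374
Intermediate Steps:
j = 40428
F(v, V) = 1 - 7*v/2 + V*(V + v)/4 (F(v, V) = 1 + (-14*v + (v + V)*V)/4 = 1 + (-14*v + (V + v)*V)/4 = 1 + (-14*v + V*(V + v))/4 = 1 + (-7*v/2 + V*(V + v)/4) = 1 - 7*v/2 + V*(V + v)/4)
(j - 33906)/(15569 + F(-133, -172)) = (40428 - 33906)/(15569 + (1 - 7/2*(-133) + (1/4)*(-172)**2 + (1/4)*(-172)*(-133))) = 6522/(15569 + (1 + 931/2 + (1/4)*29584 + 5719)) = 6522/(15569 + (1 + 931/2 + 7396 + 5719)) = 6522/(15569 + 27163/2) = 6522/(58301/2) = 6522*(2/58301) = 13044/58301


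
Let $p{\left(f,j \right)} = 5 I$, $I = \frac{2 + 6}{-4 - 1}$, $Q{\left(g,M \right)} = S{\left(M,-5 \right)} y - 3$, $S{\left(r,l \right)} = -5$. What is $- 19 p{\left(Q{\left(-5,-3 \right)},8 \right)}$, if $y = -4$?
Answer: $152$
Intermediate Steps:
$Q{\left(g,M \right)} = 17$ ($Q{\left(g,M \right)} = \left(-5\right) \left(-4\right) - 3 = 20 - 3 = 17$)
$I = - \frac{8}{5}$ ($I = \frac{8}{-5} = 8 \left(- \frac{1}{5}\right) = - \frac{8}{5} \approx -1.6$)
$p{\left(f,j \right)} = -8$ ($p{\left(f,j \right)} = 5 \left(- \frac{8}{5}\right) = -8$)
$- 19 p{\left(Q{\left(-5,-3 \right)},8 \right)} = \left(-19\right) \left(-8\right) = 152$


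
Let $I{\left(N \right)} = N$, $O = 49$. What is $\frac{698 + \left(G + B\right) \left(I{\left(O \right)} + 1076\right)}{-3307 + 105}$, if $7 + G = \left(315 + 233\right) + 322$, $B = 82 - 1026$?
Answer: $\frac{90427}{3202} \approx 28.241$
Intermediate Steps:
$B = -944$
$G = 863$ ($G = -7 + \left(\left(315 + 233\right) + 322\right) = -7 + \left(548 + 322\right) = -7 + 870 = 863$)
$\frac{698 + \left(G + B\right) \left(I{\left(O \right)} + 1076\right)}{-3307 + 105} = \frac{698 + \left(863 - 944\right) \left(49 + 1076\right)}{-3307 + 105} = \frac{698 - 91125}{-3202} = \left(698 - 91125\right) \left(- \frac{1}{3202}\right) = \left(-90427\right) \left(- \frac{1}{3202}\right) = \frac{90427}{3202}$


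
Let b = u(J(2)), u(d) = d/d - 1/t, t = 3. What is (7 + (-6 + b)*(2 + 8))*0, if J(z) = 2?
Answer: 0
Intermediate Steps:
u(d) = ⅔ (u(d) = d/d - 1/3 = 1 - 1*⅓ = 1 - ⅓ = ⅔)
b = ⅔ ≈ 0.66667
(7 + (-6 + b)*(2 + 8))*0 = (7 + (-6 + ⅔)*(2 + 8))*0 = (7 - 16/3*10)*0 = (7 - 160/3)*0 = -139/3*0 = 0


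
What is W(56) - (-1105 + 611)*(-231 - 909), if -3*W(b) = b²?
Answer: -1692616/3 ≈ -5.6421e+5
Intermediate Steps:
W(b) = -b²/3
W(56) - (-1105 + 611)*(-231 - 909) = -⅓*56² - (-1105 + 611)*(-231 - 909) = -⅓*3136 - (-494)*(-1140) = -3136/3 - 1*563160 = -3136/3 - 563160 = -1692616/3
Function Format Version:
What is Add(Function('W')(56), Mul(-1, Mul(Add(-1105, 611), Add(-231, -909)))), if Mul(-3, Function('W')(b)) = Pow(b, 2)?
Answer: Rational(-1692616, 3) ≈ -5.6421e+5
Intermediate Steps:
Function('W')(b) = Mul(Rational(-1, 3), Pow(b, 2))
Add(Function('W')(56), Mul(-1, Mul(Add(-1105, 611), Add(-231, -909)))) = Add(Mul(Rational(-1, 3), Pow(56, 2)), Mul(-1, Mul(Add(-1105, 611), Add(-231, -909)))) = Add(Mul(Rational(-1, 3), 3136), Mul(-1, Mul(-494, -1140))) = Add(Rational(-3136, 3), Mul(-1, 563160)) = Add(Rational(-3136, 3), -563160) = Rational(-1692616, 3)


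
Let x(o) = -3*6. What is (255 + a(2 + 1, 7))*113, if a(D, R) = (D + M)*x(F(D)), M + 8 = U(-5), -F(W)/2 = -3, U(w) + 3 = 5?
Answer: 34917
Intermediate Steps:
U(w) = 2 (U(w) = -3 + 5 = 2)
F(W) = 6 (F(W) = -2*(-3) = 6)
M = -6 (M = -8 + 2 = -6)
x(o) = -18
a(D, R) = 108 - 18*D (a(D, R) = (D - 6)*(-18) = (-6 + D)*(-18) = 108 - 18*D)
(255 + a(2 + 1, 7))*113 = (255 + (108 - 18*(2 + 1)))*113 = (255 + (108 - 18*3))*113 = (255 + (108 - 54))*113 = (255 + 54)*113 = 309*113 = 34917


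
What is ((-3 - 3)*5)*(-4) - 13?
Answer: 107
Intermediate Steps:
((-3 - 3)*5)*(-4) - 13 = -6*5*(-4) - 13 = -30*(-4) - 13 = 120 - 13 = 107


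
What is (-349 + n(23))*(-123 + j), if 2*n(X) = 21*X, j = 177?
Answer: -5805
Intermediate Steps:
n(X) = 21*X/2 (n(X) = (21*X)/2 = 21*X/2)
(-349 + n(23))*(-123 + j) = (-349 + (21/2)*23)*(-123 + 177) = (-349 + 483/2)*54 = -215/2*54 = -5805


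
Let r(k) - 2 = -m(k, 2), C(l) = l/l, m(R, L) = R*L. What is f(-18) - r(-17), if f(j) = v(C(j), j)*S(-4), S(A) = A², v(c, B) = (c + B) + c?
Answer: -292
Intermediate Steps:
m(R, L) = L*R
C(l) = 1
v(c, B) = B + 2*c (v(c, B) = (B + c) + c = B + 2*c)
r(k) = 2 - 2*k
f(j) = 32 + 16*j (f(j) = (j + 2*1)*(-4)² = (j + 2)*16 = (2 + j)*16 = 32 + 16*j)
f(-18) - r(-17) = (32 + 16*(-18)) - (2 - 2*(-17)) = (32 - 288) - (2 + 34) = -256 - 1*36 = -256 - 36 = -292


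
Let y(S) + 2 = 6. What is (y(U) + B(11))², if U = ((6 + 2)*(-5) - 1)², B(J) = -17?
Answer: 169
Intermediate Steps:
U = 1681 (U = (8*(-5) - 1)² = (-40 - 1)² = (-41)² = 1681)
y(S) = 4 (y(S) = -2 + 6 = 4)
(y(U) + B(11))² = (4 - 17)² = (-13)² = 169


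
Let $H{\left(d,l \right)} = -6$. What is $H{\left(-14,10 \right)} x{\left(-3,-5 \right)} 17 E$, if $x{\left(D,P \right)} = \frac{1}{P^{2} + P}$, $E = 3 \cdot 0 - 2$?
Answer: $\frac{51}{5} \approx 10.2$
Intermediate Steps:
$E = -2$ ($E = 0 - 2 = -2$)
$x{\left(D,P \right)} = \frac{1}{P + P^{2}}$
$H{\left(-14,10 \right)} x{\left(-3,-5 \right)} 17 E = - 6 \frac{1}{\left(-5\right) \left(1 - 5\right)} 17 \left(-2\right) = - 6 - \frac{1}{5 \left(-4\right)} 17 \left(-2\right) = - 6 \left(- \frac{1}{5}\right) \left(- \frac{1}{4}\right) 17 \left(-2\right) = - 6 \cdot \frac{1}{20} \cdot 17 \left(-2\right) = - 6 \cdot \frac{17}{20} \left(-2\right) = \left(-6\right) \left(- \frac{17}{10}\right) = \frac{51}{5}$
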